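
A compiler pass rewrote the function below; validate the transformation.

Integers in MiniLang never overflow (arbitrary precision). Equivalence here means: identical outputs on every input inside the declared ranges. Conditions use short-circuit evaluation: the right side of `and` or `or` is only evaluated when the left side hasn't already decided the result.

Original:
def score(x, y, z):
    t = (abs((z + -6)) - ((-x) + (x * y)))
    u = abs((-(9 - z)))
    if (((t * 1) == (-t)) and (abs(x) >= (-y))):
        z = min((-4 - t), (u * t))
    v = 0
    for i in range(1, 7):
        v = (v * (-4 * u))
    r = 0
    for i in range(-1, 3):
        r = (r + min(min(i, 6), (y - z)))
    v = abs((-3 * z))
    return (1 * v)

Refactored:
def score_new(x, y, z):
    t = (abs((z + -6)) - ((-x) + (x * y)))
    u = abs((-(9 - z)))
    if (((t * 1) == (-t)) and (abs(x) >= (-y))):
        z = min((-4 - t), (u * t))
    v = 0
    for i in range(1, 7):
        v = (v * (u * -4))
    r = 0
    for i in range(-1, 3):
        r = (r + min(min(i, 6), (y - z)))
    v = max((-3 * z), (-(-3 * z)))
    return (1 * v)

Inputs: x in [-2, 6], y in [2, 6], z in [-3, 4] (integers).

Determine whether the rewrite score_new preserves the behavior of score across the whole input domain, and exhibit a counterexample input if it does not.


Differences: arithmetic usage differs, and min/max/abs usage differs, and constant usage differs — yet all 360 inputs agree.
verdict: equivalent


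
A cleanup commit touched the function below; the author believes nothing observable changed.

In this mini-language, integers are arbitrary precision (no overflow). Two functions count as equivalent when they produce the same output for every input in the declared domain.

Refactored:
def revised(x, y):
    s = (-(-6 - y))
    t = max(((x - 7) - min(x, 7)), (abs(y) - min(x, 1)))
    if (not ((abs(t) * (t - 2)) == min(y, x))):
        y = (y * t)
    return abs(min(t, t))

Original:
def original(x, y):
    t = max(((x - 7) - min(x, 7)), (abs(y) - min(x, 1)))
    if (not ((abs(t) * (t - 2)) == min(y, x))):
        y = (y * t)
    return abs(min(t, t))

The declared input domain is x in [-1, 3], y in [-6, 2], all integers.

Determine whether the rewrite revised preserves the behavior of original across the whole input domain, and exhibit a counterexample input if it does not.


Equivalent — the differences include arithmetic usage differs, and constant usage differs, and statement counts differ, and local variable names differ, yet no declared input distinguishes the two.
As a probe, take x=0, y=1: original runs t becomes 1; next (not ((abs(t) * (t - 2)) == min(y, x))) evaluates to true; next y becomes 1; next final value 1; revised runs s becomes 7; next t becomes 1; next (not ((abs(t) * (t - 2)) == min(y, x))) evaluates to true; next y becomes 1; next final value 1; both end at 1.
Across all 45 domain points the two functions coincide.
verdict: equivalent


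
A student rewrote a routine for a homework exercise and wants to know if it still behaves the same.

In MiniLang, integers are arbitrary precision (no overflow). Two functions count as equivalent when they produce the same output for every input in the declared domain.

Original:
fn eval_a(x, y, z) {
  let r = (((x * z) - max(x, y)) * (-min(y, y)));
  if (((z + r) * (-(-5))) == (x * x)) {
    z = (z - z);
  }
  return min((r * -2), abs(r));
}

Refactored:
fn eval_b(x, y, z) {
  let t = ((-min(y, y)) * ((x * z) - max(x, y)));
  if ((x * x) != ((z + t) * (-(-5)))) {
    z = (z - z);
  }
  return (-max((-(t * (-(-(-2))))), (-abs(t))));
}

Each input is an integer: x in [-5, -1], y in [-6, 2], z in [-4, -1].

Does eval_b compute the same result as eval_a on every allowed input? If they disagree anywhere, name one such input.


Equivalent. The suspicious-looking change has no observable effect anywhere in the declared ranges.
Checked all 180 inputs in the declared domain: the outputs agree on every one.
One worked example (x=-1, y=0, z=-2) — eval_a: r = 0; (((z + r) * (-(-5))) == (x * x)) -> false; return 0; eval_b: t = 0; ((x * x) != ((z + t) * (-(-5)))) -> true; z = 0; return 0; agreement on 0.
verdict: equivalent


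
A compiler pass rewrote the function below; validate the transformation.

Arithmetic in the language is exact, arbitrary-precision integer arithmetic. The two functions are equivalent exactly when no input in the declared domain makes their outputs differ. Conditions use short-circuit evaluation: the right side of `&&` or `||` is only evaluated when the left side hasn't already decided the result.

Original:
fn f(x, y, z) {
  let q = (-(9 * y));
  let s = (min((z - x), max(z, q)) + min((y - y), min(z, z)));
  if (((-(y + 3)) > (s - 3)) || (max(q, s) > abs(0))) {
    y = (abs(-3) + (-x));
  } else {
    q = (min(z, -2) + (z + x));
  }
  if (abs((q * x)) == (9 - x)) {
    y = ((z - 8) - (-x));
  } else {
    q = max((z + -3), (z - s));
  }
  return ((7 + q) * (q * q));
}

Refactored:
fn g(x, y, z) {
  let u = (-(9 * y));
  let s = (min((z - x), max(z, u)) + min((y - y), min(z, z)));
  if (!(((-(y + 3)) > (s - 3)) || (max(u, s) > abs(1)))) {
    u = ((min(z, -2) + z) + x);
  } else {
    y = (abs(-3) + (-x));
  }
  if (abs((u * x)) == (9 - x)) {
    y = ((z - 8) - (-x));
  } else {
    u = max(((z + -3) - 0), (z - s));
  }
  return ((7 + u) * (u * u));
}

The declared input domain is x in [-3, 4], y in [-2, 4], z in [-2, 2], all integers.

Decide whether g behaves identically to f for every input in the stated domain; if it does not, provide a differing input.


The rewrite breaks on x=-3, y=0, z=1, where the results are 0 and 48.
f: q := 0 | s := 1 | (((-(y + 3)) > (s - 3)) || (max(q, s) > abs(0))): true | y := 6 | (abs((q * x)) == (9 - x)): false | q := 0 | result 0
g: u := 0 | s := 1 | (!(((-(y + 3)) > (s - 3)) || (max(u, s) > abs(1)))): true | u := -4 | (abs((u * x)) == (9 - x)): true | y := -10 | result 48
verdict: not equivalent; witness: x=-3, y=0, z=1


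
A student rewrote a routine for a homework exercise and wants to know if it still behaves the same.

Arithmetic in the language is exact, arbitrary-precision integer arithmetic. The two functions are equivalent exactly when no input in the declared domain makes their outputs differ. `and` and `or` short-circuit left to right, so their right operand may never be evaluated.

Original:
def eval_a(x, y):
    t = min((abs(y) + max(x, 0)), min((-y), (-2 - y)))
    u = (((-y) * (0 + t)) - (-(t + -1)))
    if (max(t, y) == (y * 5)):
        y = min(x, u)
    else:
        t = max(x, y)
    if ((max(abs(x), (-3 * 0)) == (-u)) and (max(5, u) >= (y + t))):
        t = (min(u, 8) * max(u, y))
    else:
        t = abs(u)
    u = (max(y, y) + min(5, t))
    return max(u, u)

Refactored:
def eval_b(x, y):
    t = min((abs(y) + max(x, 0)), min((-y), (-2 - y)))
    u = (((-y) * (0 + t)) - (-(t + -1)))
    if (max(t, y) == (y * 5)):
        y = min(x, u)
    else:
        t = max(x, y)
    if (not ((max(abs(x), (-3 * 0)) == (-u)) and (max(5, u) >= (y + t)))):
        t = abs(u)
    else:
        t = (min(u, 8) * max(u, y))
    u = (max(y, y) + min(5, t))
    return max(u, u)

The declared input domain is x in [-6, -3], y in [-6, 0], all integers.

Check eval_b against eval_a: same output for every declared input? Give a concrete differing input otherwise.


Behavior is preserved: although boolean connective usage differs, the outputs never diverge.
One worked example (x=-4, y=-5) — eval_a: t becomes 3; next u becomes 17; next (max(t, y) == (y * 5)) evaluates to false; next t becomes -4; next ((max(abs(x), (-3 * 0)) == (-u)) and (max(5, u) >= (y + t))) evaluates to false; next t becomes 17; next u becomes 0; next final value 0; eval_b: t becomes 3; next u becomes 17; next (max(t, y) == (y * 5)) evaluates to false; next t becomes -4; next (not ((max(abs(x), (-3 * 0)) == (-u)) and (max(5, u) >= (y + t)))) evaluates to true; next t becomes 17; next u becomes 0; next final value 0; agreement on 0.
Across all 28 domain points the two functions coincide.
verdict: equivalent


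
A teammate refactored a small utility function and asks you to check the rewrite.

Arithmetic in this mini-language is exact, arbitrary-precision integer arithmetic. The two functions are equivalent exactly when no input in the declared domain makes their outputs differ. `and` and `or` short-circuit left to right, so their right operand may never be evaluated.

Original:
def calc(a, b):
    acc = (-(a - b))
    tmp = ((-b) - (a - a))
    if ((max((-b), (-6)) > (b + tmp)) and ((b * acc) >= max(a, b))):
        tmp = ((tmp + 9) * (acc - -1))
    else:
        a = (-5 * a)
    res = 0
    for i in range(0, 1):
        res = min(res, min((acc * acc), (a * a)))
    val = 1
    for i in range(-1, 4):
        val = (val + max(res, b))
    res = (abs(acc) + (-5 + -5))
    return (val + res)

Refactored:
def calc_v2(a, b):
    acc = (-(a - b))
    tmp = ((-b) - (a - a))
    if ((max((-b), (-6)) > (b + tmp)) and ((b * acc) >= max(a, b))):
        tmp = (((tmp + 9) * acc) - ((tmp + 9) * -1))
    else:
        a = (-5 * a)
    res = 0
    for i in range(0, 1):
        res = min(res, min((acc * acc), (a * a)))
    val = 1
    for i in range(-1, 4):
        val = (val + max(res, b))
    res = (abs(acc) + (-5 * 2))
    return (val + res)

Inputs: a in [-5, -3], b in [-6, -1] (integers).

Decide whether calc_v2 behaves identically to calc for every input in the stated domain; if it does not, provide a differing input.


Side by side, the visible changes include: arithmetic usage differs, and constant usage differs.
Tracing a=-5, b=-6: calc: acc := -1 | tmp := 6 | ((max((-b), (-6)) > (b + tmp)) and ((b * acc) >= max(a, b))): true | tmp := 0 | res := 0 | iter i=0: | res := 0 | val := 1 | iter i=-1: | val := 1 | iter i=0: | val := 1 | iter i=1: | val := 1 | iter i=2: | val := 1 | iter i=3: | val := 1 | res := -9 | result -8 | calc_v2: acc := -1 | tmp := 6 | ((max((-b), (-6)) > (b + tmp)) and ((b * acc) >= max(a, b))): true | tmp := 0 | res := 0 | iter i=0: | res := 0 | val := 1 | iter i=-1: | val := 1 | iter i=0: | val := 1 | iter i=1: | val := 1 | iter i=2: | val := 1 | iter i=3: | val := 1 | res := -9 | result -8 — matching result -8.
Sweeping the whole domain (18 inputs) finds no disagreement.
verdict: equivalent


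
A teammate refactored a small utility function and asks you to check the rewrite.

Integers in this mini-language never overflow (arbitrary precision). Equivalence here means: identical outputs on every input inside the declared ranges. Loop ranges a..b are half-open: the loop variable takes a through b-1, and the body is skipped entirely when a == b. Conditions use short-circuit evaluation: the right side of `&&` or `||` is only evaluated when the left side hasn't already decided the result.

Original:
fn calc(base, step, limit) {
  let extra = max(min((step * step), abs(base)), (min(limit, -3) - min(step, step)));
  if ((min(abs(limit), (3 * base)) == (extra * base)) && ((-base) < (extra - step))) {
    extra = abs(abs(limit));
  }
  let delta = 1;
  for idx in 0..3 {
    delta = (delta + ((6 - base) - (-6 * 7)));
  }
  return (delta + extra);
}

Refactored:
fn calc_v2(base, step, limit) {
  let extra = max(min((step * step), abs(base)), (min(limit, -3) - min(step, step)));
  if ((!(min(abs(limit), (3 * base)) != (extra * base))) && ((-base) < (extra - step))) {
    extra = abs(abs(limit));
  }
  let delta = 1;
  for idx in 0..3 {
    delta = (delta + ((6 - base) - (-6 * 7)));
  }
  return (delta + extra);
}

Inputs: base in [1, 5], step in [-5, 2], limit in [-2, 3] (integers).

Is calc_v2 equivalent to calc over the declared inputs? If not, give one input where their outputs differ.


Changes here: comparison usage differs; and boolean connective usage differs; the full 240-point sweep finds no disagreement.
verdict: equivalent


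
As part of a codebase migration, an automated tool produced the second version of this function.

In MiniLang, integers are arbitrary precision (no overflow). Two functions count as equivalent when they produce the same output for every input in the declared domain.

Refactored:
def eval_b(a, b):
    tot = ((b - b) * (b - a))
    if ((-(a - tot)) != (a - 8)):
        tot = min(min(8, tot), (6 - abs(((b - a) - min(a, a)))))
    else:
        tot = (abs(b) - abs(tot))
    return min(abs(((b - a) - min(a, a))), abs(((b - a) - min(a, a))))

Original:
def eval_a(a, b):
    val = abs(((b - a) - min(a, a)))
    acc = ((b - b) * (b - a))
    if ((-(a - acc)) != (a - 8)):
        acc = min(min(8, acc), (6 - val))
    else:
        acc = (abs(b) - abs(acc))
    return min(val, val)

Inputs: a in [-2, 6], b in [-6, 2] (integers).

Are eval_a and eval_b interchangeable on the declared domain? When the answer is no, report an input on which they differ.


Differences: arithmetic usage differs; also min/max/abs usage differs; also local variable names differ; also statement counts differ — yet all 81 inputs agree.
verdict: equivalent


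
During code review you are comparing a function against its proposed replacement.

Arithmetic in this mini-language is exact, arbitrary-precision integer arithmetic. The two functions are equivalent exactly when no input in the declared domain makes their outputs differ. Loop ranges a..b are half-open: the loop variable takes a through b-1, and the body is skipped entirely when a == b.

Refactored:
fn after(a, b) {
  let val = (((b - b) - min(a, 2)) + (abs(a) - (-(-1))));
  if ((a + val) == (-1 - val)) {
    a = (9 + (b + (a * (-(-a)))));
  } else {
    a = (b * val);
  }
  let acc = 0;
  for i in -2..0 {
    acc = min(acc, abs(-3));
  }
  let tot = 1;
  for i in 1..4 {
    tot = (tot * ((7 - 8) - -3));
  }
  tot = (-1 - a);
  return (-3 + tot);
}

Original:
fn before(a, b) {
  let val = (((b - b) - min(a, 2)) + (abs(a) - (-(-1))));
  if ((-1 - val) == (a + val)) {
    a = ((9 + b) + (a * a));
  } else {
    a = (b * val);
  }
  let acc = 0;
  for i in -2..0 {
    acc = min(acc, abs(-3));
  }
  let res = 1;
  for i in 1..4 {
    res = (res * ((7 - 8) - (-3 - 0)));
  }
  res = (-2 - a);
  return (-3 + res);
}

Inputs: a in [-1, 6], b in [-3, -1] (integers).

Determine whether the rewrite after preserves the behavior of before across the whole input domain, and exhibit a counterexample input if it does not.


Evaluate both at a=-1, b=-3.
before: val = 1; ((-1 - val) == (a + val)) -> false; a = -3; acc = 0; [i=-2]; acc = 0; [i=-1]; acc = 0; res = 1; [i=1]; res = 2; [i=2]; res = 4; [i=3]; res = 8; res = 1; return -2
after: val = 1; ((a + val) == (-1 - val)) -> false; a = -3; acc = 0; [i=-2]; acc = 0; [i=-1]; acc = 0; tot = 1; [i=1]; tot = 2; [i=2]; tot = 4; [i=3]; tot = 8; tot = 2; return -1
-2 against -1: the behavior changed.
verdict: not equivalent; witness: a=-1, b=-3


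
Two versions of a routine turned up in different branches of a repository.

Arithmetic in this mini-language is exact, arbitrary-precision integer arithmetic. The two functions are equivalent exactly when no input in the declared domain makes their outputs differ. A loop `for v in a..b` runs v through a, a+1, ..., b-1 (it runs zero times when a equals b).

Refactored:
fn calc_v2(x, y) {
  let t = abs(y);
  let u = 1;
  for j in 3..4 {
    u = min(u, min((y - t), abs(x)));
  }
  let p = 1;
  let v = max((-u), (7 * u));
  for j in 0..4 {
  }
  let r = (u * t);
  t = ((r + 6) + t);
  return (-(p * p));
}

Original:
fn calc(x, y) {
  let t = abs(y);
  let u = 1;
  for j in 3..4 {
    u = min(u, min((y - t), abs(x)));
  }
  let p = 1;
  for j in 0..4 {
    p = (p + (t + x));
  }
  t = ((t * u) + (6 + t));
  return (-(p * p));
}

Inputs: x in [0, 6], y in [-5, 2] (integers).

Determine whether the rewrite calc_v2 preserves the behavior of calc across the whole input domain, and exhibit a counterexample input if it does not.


Take x=0, y=-5.
calc: t becomes 5; next u becomes 1; next at j=3:; next u becomes -10; next p becomes 1; next at j=0:; next p becomes 6; next at j=1:; next p becomes 11; next at j=2:; next p becomes 16; next at j=3:; next p becomes 21; next t becomes -39; next final value -441
calc_v2: t becomes 5; next u becomes 1; next at j=3:; next u becomes -10; next p becomes 1; next v becomes 10; next at j=0:; next at j=1:; next at j=2:; next at j=3:; next r becomes -50; next t becomes -39; next final value -1
-441 != -1, so the rewrite changes behavior.
verdict: not equivalent; witness: x=0, y=-5


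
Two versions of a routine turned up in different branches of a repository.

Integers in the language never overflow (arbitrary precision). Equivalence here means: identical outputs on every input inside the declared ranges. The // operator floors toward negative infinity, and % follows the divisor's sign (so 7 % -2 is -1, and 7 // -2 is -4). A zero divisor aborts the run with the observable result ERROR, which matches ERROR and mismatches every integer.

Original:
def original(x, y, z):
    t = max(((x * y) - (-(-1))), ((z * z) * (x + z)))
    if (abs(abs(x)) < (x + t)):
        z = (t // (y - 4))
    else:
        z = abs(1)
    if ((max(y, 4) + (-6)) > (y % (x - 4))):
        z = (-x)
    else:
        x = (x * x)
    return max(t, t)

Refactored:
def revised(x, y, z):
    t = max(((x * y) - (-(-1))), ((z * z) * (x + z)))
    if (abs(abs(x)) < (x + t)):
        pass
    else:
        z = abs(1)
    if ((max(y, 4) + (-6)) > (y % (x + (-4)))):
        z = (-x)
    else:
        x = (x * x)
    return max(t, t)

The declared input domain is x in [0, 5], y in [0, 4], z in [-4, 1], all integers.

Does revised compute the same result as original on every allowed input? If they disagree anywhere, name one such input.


The rewrite breaks on x=0, y=4, z=1, where the results are ERROR and 1.
original: t = 1; (abs(abs(x)) < (x + t)) -> true; division by zero -> ERROR
revised: t = 1; (abs(abs(x)) < (x + t)) -> true; ((max(y, 4) + (-6)) > (y % (x + (-4)))) -> false; x = 0; return 1
verdict: not equivalent; witness: x=0, y=4, z=1


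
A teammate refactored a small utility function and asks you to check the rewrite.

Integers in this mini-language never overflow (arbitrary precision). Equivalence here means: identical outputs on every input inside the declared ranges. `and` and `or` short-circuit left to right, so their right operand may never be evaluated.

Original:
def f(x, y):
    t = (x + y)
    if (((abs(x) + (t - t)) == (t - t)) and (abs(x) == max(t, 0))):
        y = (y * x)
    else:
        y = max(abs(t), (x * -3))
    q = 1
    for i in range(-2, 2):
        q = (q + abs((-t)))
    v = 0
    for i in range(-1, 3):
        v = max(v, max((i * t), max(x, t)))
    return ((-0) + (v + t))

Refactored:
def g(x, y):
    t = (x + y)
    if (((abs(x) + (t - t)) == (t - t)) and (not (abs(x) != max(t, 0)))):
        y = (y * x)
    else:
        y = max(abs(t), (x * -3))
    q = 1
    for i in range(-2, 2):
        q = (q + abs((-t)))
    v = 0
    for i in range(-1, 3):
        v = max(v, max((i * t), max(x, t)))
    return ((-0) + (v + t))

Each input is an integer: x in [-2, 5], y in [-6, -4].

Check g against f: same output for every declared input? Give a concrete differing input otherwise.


Behavior is preserved: although comparison usage differs, boolean connective usage differs, the outputs never diverge.
Tracing x=-1, y=-5: f: t := -6 | (((abs(x) + (t - t)) == (t - t)) and (abs(x) == max(t, 0))): false | y := 6 | q := 1 | iter i=-2: | q := 7 | iter i=-1: | q := 13 | iter i=0: | q := 19 | iter i=1: | q := 25 | v := 0 | iter i=-1: | v := 6 | iter i=0: | v := 6 | iter i=1: | v := 6 | iter i=2: | v := 6 | result 0 | g: t := -6 | (((abs(x) + (t - t)) == (t - t)) and (not (abs(x) != max(t, 0)))): false | y := 6 | q := 1 | iter i=-2: | q := 7 | iter i=-1: | q := 13 | iter i=0: | q := 19 | iter i=1: | q := 25 | v := 0 | iter i=-1: | v := 6 | iter i=0: | v := 6 | iter i=1: | v := 6 | iter i=2: | v := 6 | result 0 — matching result 0.
Sweeping the whole domain (24 inputs) finds no disagreement.
verdict: equivalent


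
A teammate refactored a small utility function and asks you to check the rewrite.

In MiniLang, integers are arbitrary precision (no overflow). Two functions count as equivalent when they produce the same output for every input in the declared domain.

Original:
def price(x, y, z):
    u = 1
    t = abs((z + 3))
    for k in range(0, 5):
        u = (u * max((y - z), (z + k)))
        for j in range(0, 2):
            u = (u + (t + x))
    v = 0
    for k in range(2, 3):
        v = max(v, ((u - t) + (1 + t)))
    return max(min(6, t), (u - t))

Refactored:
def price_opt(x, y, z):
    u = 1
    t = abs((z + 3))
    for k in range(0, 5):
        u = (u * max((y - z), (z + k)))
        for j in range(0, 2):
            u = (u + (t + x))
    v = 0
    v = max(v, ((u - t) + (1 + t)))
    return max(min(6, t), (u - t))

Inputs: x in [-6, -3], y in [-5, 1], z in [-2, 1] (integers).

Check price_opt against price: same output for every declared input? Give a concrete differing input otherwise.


Behavior is preserved: although statement counts differ; also loop structure differs, the outputs never diverge.
As a probe, take x=-6, y=1, z=1: price runs u=1, then t=4, then (k=0), then u=1, then (j=0), then u=-1, then (j=1), then u=-3, then (k=1), then u=-6, then (j=0), then u=-8, then (j=1), then u=-10, then (k=2), then u=-30, then (j=0), then u=-32, then (j=1), then u=-34, then (k=3), then u=-136, then (j=0), then u=-138, then (j=1), then u=-140, then (k=4), then u=-700, then (j=0), then u=-702, then (j=1), then u=-704, then v=0, then (k=2), then v=0, then returns 4; price_opt runs u=1, then t=4, then (k=0), then u=1, then (j=0), then u=-1, then (j=1), then u=-3, then (k=1), then u=-6, then (j=0), then u=-8, then (j=1), then u=-10, then (k=2), then u=-30, then (j=0), then u=-32, then (j=1), then u=-34, then (k=3), then u=-136, then (j=0), then u=-138, then (j=1), then u=-140, then (k=4), then u=-700, then (j=0), then u=-702, then (j=1), then u=-704, then v=0, then v=0, then returns 4; both end at 4.
Across all 112 domain points the two functions coincide.
verdict: equivalent


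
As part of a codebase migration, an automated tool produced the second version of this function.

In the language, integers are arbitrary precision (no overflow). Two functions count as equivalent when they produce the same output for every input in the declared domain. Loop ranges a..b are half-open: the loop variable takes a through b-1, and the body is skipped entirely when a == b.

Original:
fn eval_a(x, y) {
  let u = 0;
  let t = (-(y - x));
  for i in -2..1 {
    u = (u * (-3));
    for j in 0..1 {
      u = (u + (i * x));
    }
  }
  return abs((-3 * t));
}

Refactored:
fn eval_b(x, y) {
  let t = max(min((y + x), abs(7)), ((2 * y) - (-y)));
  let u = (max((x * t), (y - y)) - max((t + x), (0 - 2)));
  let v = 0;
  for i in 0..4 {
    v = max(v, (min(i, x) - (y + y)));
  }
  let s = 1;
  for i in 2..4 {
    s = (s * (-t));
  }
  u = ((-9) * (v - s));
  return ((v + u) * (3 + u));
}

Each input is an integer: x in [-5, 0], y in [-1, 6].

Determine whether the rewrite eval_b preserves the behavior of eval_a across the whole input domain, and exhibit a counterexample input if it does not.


These are not equivalent — on x=-5, y=-1 the outputs split (12 vs 6804).
eval_a: u=0, then t=-4, then (i=-2), then u=0, then (j=0), then u=10, then (i=-1), then u=-30, then (j=0), then u=-25, then (i=0), then u=75, then (j=0), then u=75, then returns 12
eval_b: t=-3, then u=17, then v=0, then (i=0), then v=0, then (i=1), then v=0, then (i=2), then v=0, then (i=3), then v=0, then s=1, then (i=2), then s=3, then (i=3), then s=9, then u=81, then returns 6804
verdict: not equivalent; witness: x=-5, y=-1


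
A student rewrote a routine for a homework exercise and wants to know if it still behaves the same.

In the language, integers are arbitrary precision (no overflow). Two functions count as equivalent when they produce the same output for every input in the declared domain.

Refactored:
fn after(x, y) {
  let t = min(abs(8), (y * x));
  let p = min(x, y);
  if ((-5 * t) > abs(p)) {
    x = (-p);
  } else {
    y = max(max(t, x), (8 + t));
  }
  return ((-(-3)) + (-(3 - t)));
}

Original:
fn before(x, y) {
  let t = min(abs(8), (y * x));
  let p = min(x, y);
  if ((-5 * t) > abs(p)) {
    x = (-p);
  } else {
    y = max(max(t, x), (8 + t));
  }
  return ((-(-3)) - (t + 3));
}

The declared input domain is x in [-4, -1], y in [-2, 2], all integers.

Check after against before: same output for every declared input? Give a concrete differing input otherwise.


Consider the input x=-4, y=-2.
before: t=8, then p=-4, then ((-5 * t) > abs(p)) is false, then y=16, then returns -8
after: t=8, then p=-4, then ((-5 * t) > abs(p)) is false, then y=16, then returns 8
-8 != 8, so the rewrite changes behavior.
verdict: not equivalent; witness: x=-4, y=-2


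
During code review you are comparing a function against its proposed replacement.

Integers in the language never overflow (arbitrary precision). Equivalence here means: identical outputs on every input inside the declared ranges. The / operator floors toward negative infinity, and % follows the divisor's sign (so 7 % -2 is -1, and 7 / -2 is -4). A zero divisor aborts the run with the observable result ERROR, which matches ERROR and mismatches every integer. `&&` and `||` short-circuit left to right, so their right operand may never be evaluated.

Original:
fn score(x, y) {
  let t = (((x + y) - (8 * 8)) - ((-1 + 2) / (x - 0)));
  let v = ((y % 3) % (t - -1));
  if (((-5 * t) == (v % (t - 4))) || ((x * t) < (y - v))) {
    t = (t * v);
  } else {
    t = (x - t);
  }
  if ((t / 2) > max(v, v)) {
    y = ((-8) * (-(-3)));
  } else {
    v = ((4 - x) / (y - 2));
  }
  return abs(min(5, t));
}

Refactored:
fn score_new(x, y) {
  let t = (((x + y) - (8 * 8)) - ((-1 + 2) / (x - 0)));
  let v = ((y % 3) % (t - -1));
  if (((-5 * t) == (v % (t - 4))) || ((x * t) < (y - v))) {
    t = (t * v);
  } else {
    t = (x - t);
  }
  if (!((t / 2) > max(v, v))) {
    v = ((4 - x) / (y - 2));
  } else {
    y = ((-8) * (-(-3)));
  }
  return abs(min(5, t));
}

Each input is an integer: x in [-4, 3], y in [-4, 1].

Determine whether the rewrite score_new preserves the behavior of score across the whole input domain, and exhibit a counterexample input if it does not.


Equivalent — the differences include boolean connective usage differs, yet no declared input distinguishes the two.
Tracing x=0, y=0: score: hits division by zero so the output is ERROR | score_new: hits division by zero so the output is ERROR — matching result ERROR.
Across all 48 domain points the two functions coincide.
verdict: equivalent


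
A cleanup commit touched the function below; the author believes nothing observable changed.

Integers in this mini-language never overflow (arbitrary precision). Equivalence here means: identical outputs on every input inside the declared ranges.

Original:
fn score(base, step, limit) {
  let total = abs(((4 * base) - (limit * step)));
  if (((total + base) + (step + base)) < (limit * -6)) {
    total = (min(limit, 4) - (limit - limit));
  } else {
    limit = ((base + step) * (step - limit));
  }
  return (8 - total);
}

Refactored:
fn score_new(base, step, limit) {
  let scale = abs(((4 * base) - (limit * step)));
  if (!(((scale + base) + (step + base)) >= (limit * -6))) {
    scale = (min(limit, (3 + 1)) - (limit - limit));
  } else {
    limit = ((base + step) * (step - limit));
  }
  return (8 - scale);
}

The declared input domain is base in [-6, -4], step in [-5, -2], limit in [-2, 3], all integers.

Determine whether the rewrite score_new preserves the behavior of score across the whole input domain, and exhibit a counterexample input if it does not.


The two are interchangeable: constant usage differs; and local variable names differ; and arithmetic usage differs; and comparison usage differs; and boolean connective usage differs, and every declared input agrees.
As a probe, take base=-5, step=-4, limit=0: score runs total = 20; (((total + base) + (step + base)) < (limit * -6)) -> false; limit = 36; return -12; score_new runs scale = 20; (!(((scale + base) + (step + base)) >= (limit * -6))) -> false; limit = 36; return -12; both end at -12.
Sweeping the whole domain (72 inputs) finds no disagreement.
verdict: equivalent


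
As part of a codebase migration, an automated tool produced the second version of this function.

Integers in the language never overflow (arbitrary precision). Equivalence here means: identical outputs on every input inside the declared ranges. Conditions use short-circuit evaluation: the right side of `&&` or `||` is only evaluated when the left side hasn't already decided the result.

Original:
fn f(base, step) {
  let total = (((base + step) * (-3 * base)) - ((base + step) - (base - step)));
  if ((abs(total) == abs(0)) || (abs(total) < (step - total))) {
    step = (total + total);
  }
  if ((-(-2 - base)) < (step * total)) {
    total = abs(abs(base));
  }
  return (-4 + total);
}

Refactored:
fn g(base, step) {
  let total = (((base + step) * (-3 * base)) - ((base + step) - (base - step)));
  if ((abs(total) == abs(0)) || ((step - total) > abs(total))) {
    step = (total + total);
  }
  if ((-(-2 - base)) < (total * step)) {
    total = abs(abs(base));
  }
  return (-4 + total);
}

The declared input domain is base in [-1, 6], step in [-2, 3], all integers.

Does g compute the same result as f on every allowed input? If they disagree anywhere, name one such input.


Changes here: comparison usage differs; the full 48-point sweep finds no disagreement.
verdict: equivalent


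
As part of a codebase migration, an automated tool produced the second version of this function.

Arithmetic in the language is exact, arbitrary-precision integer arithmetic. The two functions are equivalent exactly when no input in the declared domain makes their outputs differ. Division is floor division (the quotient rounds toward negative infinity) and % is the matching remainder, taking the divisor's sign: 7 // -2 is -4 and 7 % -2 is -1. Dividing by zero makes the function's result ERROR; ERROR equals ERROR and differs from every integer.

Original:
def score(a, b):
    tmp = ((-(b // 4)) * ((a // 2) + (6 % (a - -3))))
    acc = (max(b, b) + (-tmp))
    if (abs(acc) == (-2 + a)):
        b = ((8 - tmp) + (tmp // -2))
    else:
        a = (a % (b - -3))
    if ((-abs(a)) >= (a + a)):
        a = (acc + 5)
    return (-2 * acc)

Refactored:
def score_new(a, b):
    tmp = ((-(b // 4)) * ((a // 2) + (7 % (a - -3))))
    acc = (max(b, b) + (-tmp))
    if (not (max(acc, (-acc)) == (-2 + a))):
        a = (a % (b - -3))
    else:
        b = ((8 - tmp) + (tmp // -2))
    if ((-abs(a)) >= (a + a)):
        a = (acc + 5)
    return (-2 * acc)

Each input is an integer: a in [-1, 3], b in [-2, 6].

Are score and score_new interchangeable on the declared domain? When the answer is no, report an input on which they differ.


Take a=-1, b=-2.
score: tmp becomes -1; next acc becomes -1; next (abs(acc) == (-2 + a)) evaluates to false; next a becomes 0; next ((-abs(a)) >= (a + a)) evaluates to true; next a becomes 4; next final value 2
score_new: tmp becomes 0; next acc becomes -2; next (not (max(acc, (-acc)) == (-2 + a))) evaluates to true; next a becomes 0; next ((-abs(a)) >= (a + a)) evaluates to true; next a becomes 3; next final value 4
2 and 4 differ, so these are not the same function on this domain.
verdict: not equivalent; witness: a=-1, b=-2


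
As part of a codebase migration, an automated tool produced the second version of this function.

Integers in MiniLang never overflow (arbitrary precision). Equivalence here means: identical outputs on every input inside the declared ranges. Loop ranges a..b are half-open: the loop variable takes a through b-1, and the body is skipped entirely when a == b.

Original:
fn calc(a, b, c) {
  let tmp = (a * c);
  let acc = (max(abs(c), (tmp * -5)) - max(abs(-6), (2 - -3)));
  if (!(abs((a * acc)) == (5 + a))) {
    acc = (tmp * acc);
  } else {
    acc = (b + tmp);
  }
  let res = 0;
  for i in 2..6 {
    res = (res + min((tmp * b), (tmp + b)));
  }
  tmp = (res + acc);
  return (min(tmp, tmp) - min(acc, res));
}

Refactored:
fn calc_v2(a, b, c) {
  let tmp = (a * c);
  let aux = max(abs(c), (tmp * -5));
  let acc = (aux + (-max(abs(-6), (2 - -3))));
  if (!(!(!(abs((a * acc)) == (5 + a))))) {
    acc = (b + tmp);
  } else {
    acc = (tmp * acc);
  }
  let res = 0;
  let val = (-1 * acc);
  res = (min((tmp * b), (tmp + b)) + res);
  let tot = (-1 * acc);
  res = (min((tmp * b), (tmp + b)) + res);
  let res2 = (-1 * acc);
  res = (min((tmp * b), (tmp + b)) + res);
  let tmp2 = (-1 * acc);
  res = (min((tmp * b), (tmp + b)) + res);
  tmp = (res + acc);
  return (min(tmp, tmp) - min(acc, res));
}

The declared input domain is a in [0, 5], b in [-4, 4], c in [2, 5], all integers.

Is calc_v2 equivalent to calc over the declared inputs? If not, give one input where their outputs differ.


Take a=0, b=-4, c=2.
calc: tmp becomes 0; next acc becomes -4; next (!(abs((a * acc)) == (5 + a))) evaluates to true; next acc becomes 0; next res becomes 0; next at i=2:; next res becomes -4; next at i=3:; next res becomes -8; next at i=4:; next res becomes -12; next at i=5:; next res becomes -16; next tmp becomes -16; next final value 0
calc_v2: tmp becomes 0; next aux becomes 2; next acc becomes -4; next (!(!(!(abs((a * acc)) == (5 + a))))) evaluates to true; next acc becomes -4; next res becomes 0; next val becomes 4; next res becomes -4; next tot becomes 4; next res becomes -8; next res2 becomes 4; next res becomes -12; next tmp2 becomes 4; next res becomes -16; next tmp becomes -20; next final value -4
0 vs -4 — the two versions disagree here.
verdict: not equivalent; witness: a=0, b=-4, c=2


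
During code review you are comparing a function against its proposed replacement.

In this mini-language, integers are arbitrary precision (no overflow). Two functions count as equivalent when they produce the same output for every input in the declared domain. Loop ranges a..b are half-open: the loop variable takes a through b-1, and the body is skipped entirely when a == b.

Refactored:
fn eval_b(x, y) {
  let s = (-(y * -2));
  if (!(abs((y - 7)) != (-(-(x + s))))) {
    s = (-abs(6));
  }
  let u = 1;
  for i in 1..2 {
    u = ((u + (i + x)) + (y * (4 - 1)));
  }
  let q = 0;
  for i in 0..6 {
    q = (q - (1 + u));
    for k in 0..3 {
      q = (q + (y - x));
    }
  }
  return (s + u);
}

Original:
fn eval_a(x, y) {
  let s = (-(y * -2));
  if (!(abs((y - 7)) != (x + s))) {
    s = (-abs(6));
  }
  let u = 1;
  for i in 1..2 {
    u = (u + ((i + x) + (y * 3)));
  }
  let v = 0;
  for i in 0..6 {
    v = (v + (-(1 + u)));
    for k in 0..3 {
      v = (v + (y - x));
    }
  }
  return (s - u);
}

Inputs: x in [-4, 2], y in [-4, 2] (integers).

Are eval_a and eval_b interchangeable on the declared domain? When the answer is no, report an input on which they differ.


Input x=-4, y=-4: 6 from eval_a versus -22 from eval_b.
verdict: not equivalent; witness: x=-4, y=-4


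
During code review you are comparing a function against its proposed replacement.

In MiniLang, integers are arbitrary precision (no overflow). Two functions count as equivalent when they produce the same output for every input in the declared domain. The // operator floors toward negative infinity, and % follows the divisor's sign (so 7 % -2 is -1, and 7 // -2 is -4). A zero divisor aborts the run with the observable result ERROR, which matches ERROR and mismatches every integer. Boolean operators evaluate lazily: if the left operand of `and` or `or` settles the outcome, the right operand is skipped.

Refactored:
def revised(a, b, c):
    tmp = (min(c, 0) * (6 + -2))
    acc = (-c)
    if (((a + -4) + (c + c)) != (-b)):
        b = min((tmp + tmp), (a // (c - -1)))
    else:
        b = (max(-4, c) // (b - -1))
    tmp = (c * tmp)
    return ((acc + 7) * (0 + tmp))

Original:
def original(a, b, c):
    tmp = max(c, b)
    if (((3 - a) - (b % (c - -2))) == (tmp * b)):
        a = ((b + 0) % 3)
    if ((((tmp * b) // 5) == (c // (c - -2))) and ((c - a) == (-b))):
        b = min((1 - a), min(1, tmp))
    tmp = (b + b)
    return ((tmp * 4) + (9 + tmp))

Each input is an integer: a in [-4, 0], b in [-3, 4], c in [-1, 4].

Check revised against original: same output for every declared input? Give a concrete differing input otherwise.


There is a counterexample at a=-4, b=-3, c=-1: -21 on one side, ERROR on the other.
original: tmp becomes -1; next (((3 - a) - (b % (c - -2))) == (tmp * b)) evaluates to false; next ((((tmp * b) // 5) == (c // (c - -2))) and ((c - a) == (-b))) evaluates to false; next tmp becomes -6; next final value -21
revised: tmp becomes -4; next acc becomes 1; next (((a + -4) + (c + c)) != (-b)) evaluates to true; next hits division by zero so the output is ERROR
verdict: not equivalent; witness: a=-4, b=-3, c=-1


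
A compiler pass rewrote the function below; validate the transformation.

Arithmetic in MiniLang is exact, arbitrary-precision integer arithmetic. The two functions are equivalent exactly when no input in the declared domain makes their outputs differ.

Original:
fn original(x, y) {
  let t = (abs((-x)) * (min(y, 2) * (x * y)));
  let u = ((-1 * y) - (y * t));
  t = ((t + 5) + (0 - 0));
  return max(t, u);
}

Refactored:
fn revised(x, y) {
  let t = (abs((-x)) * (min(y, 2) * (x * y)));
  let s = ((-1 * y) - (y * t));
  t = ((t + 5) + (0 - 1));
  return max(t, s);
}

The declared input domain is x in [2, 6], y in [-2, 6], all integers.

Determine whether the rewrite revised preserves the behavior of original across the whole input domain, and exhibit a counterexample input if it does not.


There is a counterexample at x=2, y=-1: 9 on one side, 8 on the other.
original: t := 4 | u := 5 | t := 9 | result 9
revised: t := 4 | s := 5 | t := 8 | result 8
verdict: not equivalent; witness: x=2, y=-1


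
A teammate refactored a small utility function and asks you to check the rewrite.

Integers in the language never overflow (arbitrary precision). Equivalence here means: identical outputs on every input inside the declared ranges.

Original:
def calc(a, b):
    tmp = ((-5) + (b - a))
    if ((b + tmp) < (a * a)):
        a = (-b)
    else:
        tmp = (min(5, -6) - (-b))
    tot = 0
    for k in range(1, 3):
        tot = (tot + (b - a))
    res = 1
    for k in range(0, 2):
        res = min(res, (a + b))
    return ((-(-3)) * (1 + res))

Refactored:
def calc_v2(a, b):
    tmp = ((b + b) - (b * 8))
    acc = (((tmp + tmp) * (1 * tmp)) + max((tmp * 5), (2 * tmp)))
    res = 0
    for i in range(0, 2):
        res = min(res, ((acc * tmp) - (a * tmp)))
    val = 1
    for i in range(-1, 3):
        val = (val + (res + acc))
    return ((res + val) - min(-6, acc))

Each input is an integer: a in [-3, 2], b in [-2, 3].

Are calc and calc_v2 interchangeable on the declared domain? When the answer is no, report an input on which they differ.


Consider the input a=-3, b=-2.
calc: tmp becomes -4; next ((b + tmp) < (a * a)) evaluates to true; next a becomes 2; next tot becomes 0; next at k=1:; next tot becomes -4; next at k=2:; next tot becomes -8; next res becomes 1; next at k=0:; next res becomes 0; next at k=1:; next res becomes 0; next final value 3
calc_v2: tmp becomes 12; next acc becomes 348; next res becomes 0; next at i=0:; next res becomes 0; next at i=1:; next res becomes 0; next val becomes 1; next at i=-1:; next val becomes 349; next at i=0:; next val becomes 697; next at i=1:; next val becomes 1045; next at i=2:; next val becomes 1393; next final value 1399
3 against 1399: the behavior changed.
verdict: not equivalent; witness: a=-3, b=-2


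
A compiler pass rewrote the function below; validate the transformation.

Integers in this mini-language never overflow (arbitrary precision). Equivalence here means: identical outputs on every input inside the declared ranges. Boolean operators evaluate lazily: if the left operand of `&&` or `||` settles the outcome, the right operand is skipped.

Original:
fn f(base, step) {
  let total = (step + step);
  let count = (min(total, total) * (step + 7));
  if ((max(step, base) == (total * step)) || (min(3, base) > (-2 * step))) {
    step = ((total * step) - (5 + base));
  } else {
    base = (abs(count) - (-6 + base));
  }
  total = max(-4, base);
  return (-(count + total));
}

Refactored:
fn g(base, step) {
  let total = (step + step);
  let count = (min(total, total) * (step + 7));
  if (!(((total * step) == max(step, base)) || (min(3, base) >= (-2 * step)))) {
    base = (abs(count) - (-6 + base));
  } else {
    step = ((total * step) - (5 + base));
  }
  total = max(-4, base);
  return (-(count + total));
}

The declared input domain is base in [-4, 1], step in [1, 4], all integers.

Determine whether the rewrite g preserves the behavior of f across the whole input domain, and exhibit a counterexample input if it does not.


The rewrite breaks on base=-4, step=2, where the results are -82 and -32.
f: total := 4 | count := 36 | ((max(step, base) == (total * step)) || (min(3, base) > (-2 * step))): false | base := 46 | total := 46 | result -82
g: total := 4 | count := 36 | (!(((total * step) == max(step, base)) || (min(3, base) >= (-2 * step)))): false | step := 7 | total := -4 | result -32
verdict: not equivalent; witness: base=-4, step=2
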